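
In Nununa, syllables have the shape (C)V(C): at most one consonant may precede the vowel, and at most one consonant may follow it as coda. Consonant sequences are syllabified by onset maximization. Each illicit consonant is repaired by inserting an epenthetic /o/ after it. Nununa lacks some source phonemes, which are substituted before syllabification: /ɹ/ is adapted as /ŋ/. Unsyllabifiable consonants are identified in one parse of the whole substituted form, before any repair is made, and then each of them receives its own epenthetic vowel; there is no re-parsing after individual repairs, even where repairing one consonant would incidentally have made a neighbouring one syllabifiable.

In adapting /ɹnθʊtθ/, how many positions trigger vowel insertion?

After substitution the input is /ŋnθʊtθ/.
The unsyllabifiable consonants are /ŋ/, /n/, /θ/; each receives one epenthetic vowel.

3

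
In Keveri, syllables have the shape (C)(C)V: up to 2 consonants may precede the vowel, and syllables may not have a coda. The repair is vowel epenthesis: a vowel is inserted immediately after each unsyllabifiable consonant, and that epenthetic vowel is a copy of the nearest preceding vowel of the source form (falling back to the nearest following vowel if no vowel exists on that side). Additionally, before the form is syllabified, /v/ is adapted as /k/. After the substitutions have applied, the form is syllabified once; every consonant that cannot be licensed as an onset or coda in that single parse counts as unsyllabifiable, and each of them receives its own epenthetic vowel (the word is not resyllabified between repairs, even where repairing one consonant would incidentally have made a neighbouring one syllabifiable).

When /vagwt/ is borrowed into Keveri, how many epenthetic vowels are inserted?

After substitution the input is /kagwt/.
The unsyllabifiable consonants are /g/, /w/, /t/; each receives one epenthetic vowel.

3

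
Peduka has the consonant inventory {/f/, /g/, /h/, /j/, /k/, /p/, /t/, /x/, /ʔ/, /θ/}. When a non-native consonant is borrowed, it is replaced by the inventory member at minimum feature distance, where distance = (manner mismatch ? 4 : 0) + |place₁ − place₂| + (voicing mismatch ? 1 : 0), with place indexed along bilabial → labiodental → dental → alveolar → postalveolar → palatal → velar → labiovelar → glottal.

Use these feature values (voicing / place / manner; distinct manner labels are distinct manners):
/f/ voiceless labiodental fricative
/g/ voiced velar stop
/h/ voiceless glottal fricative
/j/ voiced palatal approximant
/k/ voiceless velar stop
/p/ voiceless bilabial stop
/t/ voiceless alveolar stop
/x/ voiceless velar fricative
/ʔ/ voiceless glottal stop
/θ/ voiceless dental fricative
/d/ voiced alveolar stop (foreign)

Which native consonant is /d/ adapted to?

t

/t/ is closest: same manner (stop), place distance 0 (alveolar→alveolar), voicing differs (+1); total 1. Next closest is /g/ at distance 3.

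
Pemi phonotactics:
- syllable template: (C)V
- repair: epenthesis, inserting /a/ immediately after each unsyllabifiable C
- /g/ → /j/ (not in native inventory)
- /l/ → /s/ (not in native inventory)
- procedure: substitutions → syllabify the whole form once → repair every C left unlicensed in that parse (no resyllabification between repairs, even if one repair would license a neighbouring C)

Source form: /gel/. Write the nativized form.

Substitution: /g/ → /j/, /l/ → /s/, giving /jes/.
The consonants /s/ cannot be parsed into a legal (C)V syllable (no codas are permitted; onsets are limited to one consonant).
Each unlicensed consonant becomes the onset of a new syllable: /s/ → /sa/.

jesa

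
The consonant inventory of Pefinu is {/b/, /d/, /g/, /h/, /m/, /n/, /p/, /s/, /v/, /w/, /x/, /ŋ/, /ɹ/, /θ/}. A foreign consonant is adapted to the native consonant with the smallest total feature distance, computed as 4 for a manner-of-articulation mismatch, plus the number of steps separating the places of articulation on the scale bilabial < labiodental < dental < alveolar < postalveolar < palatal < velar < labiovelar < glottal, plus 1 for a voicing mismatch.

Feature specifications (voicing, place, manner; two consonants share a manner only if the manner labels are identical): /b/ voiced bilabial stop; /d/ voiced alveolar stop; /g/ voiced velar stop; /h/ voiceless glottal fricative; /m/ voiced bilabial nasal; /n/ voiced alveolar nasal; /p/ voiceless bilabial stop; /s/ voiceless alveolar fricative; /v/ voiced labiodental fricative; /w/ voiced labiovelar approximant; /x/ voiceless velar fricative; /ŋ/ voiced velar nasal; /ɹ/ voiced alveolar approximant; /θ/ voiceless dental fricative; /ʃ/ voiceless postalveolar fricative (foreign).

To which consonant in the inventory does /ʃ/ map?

/s/ is closest: same manner (fricative), place distance 1 (postalveolar→alveolar), same voicing; total 1. Next closest is /x/ at distance 2.

s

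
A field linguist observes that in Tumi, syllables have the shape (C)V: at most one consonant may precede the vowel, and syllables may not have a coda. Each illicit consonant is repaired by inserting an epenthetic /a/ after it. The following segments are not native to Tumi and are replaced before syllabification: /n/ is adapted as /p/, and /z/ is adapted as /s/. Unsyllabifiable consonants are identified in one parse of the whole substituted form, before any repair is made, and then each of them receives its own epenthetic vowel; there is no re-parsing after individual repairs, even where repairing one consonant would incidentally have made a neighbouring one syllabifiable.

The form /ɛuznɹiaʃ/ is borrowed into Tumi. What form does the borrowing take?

Substitution: /z/ → /s/, /n/ → /p/, giving /ɛuspɹiaʃ/.
Under (C)V, the unsyllabifiable consonants are /s/, /p/, /ʃ/ (no codas are permitted; onsets are limited to one consonant).
Each unlicensed consonant becomes the onset of a new syllable: /s/ → /sa/, /p/ → /pa/, /ʃ/ → /ʃa/.

ɛusapaɹiaʃa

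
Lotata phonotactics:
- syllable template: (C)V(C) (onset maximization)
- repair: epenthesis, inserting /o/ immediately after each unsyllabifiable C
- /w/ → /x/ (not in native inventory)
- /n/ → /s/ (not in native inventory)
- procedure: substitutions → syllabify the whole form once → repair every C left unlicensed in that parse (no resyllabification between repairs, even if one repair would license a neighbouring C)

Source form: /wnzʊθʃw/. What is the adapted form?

xosozʊθʃoxo

Substitution: /w/ → /x/, /n/ → /s/, giving /xszʊθʃx/.
Under (C)V(C), the unsyllabifiable consonants are /x/, /s/, /ʃ/, /x/ (at most one coda consonant is licensed; onsets are limited to one consonant).
Inserting the epenthetic vowel yields /x/ → /xo/, /s/ → /so/, /ʃ/ → /ʃo/, /x/ → /xo/.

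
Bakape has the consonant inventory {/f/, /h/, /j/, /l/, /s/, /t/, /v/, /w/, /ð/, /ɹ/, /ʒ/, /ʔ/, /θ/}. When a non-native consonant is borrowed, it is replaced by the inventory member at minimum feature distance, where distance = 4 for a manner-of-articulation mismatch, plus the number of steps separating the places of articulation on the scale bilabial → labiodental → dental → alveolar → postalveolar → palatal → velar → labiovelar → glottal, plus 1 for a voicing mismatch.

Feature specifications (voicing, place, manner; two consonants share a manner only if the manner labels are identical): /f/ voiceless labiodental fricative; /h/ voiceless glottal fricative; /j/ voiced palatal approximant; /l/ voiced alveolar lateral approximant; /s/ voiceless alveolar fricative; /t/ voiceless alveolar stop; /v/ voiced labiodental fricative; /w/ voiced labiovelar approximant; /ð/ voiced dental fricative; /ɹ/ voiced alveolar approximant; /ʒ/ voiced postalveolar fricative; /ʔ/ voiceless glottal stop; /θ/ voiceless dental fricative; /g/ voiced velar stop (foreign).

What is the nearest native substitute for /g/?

/ʔ/ is closest: same manner (stop), place distance 2 (velar→glottal), voicing differs (+1); total 3. Next closest is /t/ at distance 4.

ʔ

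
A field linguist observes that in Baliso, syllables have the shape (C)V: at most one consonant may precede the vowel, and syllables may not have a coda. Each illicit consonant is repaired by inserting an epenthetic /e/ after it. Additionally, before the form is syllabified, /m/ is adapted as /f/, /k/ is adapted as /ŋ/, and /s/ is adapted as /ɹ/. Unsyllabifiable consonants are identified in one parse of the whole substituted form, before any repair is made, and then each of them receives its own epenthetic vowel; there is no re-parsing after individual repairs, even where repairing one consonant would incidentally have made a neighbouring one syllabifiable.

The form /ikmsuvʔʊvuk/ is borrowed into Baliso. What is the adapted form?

Substitution: /k/ → /ŋ/, /m/ → /f/, /s/ → /ɹ/, giving /iŋfɹuvʔʊvuŋ/.
Under (C)V, the unsyllabifiable consonants are /ŋ/, /f/, /v/, /ŋ/ (no codas are permitted; onsets are limited to one consonant).
Each unlicensed consonant becomes the onset of a new syllable: /ŋ/ → /ŋe/, /f/ → /fe/, /v/ → /ve/, /ŋ/ → /ŋe/.

iŋefeɹuveʔʊvuŋe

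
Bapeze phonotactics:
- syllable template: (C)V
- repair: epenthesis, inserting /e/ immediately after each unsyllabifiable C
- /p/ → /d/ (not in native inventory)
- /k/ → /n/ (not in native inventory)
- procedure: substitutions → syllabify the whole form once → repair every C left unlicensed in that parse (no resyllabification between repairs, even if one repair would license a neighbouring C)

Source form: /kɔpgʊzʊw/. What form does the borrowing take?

Substitution: /k/ → /n/, /p/ → /d/, giving /nɔdgʊzʊw/.
The consonants /d/, /w/ cannot be parsed into a legal (C)V syllable (no codas are permitted; onsets are limited to one consonant).
Epenthesis after each stranded consonant: /d/ → /de/, /w/ → /we/.

nɔdegʊzʊwe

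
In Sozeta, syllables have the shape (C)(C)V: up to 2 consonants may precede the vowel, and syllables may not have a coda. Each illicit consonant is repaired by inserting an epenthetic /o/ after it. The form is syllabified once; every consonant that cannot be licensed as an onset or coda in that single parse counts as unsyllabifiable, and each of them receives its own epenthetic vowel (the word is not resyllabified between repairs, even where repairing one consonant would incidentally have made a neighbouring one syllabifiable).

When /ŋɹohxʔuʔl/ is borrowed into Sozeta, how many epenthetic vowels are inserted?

3

The unsyllabifiable consonants are /h/, /ʔ/, /l/; each receives one epenthetic vowel.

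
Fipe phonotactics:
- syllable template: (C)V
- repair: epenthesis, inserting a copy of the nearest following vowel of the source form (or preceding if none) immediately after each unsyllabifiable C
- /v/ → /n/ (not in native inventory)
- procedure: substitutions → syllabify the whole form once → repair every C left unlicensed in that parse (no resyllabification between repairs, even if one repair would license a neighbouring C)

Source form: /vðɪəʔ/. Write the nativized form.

Substitution: /v/ → /n/, giving /nðɪəʔ/.
Under (C)V, the unsyllabifiable consonants are /n/, /ʔ/ (no codas are permitted; onsets are limited to one consonant).
Epenthesis after each stranded consonant: /n/ → /nɪ/, /ʔ/ → /ʔə/.

nɪðɪəʔə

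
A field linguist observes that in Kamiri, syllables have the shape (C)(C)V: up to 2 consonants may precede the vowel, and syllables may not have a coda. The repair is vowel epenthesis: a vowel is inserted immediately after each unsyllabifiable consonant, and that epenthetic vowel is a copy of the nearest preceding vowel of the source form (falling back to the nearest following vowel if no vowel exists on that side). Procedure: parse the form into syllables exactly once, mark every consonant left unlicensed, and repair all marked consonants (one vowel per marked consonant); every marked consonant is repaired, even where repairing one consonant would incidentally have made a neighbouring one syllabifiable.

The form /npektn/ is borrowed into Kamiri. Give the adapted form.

Under (C)(C)V, the unsyllabifiable consonants are /k/, /t/, /n/ (no codas are permitted; onsets may contain at most 2 consonants).
Epenthesis after each stranded consonant: /k/ → /ke/, /t/ → /te/, /n/ → /ne/.

npeketene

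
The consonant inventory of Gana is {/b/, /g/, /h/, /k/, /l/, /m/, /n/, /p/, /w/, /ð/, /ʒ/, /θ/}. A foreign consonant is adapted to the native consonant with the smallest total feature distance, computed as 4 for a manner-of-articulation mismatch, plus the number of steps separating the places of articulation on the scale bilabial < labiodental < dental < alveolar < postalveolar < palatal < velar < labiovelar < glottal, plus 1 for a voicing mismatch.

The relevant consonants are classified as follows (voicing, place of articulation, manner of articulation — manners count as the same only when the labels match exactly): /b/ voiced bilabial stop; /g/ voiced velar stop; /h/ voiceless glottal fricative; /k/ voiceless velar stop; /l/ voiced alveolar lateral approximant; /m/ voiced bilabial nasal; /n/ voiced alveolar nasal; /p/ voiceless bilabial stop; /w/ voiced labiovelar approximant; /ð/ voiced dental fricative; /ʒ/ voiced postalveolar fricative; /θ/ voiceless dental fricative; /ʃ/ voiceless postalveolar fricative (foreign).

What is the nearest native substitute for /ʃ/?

/ʒ/ is closest: same manner (fricative), place distance 0 (postalveolar→postalveolar), voicing differs (+1); total 1. Next closest is /θ/ at distance 2.

ʒ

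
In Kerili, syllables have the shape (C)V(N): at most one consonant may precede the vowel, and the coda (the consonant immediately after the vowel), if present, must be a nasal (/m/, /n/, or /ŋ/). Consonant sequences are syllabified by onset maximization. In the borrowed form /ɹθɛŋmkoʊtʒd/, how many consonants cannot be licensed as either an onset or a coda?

5

Under (C)V(N), the unsyllabifiable consonants are /ɹ/, /m/, /t/, /ʒ/, /d/ (only a nasal (/m/, /n/, or /ŋ/) is licensed in coda position; onsets are limited to one consonant).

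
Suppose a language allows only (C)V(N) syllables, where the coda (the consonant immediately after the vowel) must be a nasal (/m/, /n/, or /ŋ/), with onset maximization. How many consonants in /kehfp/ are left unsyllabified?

3

Syllabifying with onset maximization leaves /h/, /f/, /p/ stranded (only a nasal (/m/, /n/, or /ŋ/) is licensed in coda position; onsets are limited to one consonant).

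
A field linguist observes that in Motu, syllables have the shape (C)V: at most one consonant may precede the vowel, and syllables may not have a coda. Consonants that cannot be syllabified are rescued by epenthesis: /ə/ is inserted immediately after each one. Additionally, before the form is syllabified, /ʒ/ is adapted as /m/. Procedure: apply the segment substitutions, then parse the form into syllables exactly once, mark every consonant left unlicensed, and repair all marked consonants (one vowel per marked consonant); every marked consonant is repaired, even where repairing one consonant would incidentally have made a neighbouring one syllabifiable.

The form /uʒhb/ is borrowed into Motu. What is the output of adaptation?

uməhəbə

Substitution: /ʒ/ → /m/, giving /umhb/.
The consonants /m/, /h/, /b/ cannot be parsed into a legal (C)V syllable (no codas are permitted; onsets are limited to one consonant).
Inserting the epenthetic vowel yields /m/ → /mə/, /h/ → /hə/, /b/ → /bə/.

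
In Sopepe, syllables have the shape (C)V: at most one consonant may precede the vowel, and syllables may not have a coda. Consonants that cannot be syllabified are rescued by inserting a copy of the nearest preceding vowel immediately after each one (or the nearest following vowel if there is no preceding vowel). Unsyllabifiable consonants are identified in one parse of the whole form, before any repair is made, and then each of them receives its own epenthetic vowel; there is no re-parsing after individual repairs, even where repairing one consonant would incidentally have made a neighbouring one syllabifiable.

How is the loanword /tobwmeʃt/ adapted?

The consonants /b/, /w/, /ʃ/, /t/ cannot be parsed into a legal (C)V syllable (no codas are permitted; onsets are limited to one consonant).
Each unlicensed consonant becomes the onset of a new syllable: /b/ → /bo/, /w/ → /wo/, /ʃ/ → /ʃe/, /t/ → /te/.

tobowomeʃete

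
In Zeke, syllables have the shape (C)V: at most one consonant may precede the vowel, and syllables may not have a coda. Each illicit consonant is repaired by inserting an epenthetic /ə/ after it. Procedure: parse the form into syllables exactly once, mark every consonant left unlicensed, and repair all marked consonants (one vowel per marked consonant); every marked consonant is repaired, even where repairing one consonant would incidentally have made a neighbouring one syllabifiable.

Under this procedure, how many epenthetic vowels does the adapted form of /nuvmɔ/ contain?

1

The unsyllabifiable consonants are /v/; each receives one epenthetic vowel.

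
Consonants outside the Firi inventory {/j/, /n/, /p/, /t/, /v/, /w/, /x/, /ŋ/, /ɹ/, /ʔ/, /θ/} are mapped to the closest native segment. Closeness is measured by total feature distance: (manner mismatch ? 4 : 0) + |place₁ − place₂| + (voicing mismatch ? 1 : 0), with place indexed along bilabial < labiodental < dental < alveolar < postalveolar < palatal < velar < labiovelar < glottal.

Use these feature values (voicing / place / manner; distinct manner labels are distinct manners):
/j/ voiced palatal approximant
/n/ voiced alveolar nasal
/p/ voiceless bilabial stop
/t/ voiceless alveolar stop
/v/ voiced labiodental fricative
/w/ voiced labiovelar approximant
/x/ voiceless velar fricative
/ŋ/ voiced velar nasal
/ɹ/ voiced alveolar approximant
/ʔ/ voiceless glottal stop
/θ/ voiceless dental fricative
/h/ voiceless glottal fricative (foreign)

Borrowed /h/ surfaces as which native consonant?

/x/ is closest: same manner (fricative), place distance 2 (glottal→velar), same voicing; total 2. Next closest is /ʔ/ at distance 4.

x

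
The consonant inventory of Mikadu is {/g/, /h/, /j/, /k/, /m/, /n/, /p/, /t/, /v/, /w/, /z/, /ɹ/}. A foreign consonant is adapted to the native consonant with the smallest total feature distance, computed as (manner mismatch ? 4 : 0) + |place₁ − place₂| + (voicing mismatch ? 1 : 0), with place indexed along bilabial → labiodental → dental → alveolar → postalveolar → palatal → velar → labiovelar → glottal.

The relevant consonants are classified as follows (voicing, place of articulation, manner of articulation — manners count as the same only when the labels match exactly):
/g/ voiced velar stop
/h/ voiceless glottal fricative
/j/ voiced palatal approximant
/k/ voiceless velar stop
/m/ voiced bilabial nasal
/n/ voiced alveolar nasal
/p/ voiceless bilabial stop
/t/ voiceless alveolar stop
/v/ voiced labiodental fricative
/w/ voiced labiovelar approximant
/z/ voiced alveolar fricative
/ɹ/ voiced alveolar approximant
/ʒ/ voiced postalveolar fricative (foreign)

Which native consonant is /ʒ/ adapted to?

/z/ is closest: same manner (fricative), place distance 1 (postalveolar→alveolar), same voicing; total 1. Next closest is /v/ at distance 3.

z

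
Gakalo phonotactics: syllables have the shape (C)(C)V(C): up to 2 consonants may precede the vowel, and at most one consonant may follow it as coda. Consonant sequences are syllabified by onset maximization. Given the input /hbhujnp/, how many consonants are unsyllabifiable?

3

Under (C)(C)V(C), the unsyllabifiable consonants are /h/, /n/, /p/ (at most one coda consonant is licensed; onsets may contain at most 2 consonants).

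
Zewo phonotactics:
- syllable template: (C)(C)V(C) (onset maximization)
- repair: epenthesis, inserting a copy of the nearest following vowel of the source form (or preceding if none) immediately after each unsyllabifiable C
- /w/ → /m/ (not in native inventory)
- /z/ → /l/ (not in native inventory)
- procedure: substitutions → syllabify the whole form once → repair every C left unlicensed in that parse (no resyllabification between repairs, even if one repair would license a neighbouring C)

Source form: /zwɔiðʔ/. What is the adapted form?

Substitution: /z/ → /l/, /w/ → /m/, giving /lmɔiðʔ/.
Under (C)(C)V(C), the unsyllabifiable consonants are /ʔ/ (at most one coda consonant is licensed; onsets may contain at most 2 consonants).
Epenthesis after each stranded consonant: /ʔ/ → /ʔi/.

lmɔiðʔi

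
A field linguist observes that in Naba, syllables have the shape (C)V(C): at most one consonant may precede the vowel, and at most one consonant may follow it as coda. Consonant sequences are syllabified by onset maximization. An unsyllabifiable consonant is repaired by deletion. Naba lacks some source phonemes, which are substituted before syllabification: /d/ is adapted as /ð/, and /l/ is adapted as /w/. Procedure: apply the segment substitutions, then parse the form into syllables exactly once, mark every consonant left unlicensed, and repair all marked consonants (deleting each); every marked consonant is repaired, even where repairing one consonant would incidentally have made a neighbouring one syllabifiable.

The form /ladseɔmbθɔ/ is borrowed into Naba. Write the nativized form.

waðseɔmθɔ

Substitution: /l/ → /w/, /d/ → /ð/, giving /waðseɔmbθɔ/.
The consonants /b/ cannot be parsed into a legal (C)V(C) syllable (at most one coda consonant is licensed; onsets are limited to one consonant).
Deletion applies to /b/.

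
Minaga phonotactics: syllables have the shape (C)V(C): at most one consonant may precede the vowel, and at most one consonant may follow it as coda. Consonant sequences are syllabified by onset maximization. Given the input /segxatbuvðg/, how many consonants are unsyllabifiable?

2

Under (C)V(C), the unsyllabifiable consonants are /ð/, /g/ (at most one coda consonant is licensed; onsets are limited to one consonant).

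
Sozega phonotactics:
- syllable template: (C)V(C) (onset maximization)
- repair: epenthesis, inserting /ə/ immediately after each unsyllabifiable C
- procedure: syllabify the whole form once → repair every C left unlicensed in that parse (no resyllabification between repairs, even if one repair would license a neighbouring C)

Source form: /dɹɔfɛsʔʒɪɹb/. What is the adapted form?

The consonants /d/, /ʔ/, /b/ cannot be parsed into a legal (C)V(C) syllable (at most one coda consonant is licensed; onsets are limited to one consonant).
Epenthesis after each stranded consonant: /d/ → /də/, /ʔ/ → /ʔə/, /b/ → /bə/.

dəɹɔfɛsʔəʒɪɹbə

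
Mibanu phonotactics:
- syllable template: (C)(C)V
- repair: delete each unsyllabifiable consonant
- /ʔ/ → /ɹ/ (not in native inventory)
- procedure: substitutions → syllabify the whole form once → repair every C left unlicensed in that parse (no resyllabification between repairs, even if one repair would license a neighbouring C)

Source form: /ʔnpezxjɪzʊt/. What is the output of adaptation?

Substitution: /ʔ/ → /ɹ/, giving /ɹnpezxjɪzʊt/.
The consonants /ɹ/, /z/, /t/ cannot be parsed into a legal (C)(C)V syllable (no codas are permitted; onsets may contain at most 2 consonants).
Each unlicensed consonant is deleted: /ɹ/, /z/, /t/.

npexjɪzʊ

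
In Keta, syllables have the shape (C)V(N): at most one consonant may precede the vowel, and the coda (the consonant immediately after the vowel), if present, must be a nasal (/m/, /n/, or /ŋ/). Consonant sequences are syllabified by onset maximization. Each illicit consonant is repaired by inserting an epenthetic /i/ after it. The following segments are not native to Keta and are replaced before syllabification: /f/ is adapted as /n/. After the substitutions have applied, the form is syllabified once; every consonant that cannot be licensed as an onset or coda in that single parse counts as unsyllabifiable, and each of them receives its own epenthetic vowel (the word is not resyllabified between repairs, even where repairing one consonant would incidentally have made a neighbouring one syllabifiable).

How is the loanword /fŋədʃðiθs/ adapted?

Substitution: /f/ → /n/, giving /nŋədʃðiθs/.
Under (C)V(N), the unsyllabifiable consonants are /n/, /d/, /ʃ/, /θ/, /s/ (only a nasal (/m/, /n/, or /ŋ/) is licensed in coda position; onsets are limited to one consonant).
Each unlicensed consonant becomes the onset of a new syllable: /n/ → /ni/, /d/ → /di/, /ʃ/ → /ʃi/, /θ/ → /θi/, /s/ → /si/.

niŋədiʃiðiθisi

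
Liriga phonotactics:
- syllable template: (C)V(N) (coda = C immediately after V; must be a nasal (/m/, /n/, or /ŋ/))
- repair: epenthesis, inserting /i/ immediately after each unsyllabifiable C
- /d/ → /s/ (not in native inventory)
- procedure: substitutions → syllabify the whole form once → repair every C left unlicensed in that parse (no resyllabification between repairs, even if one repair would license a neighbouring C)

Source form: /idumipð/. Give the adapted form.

isumipiði

Substitution: /d/ → /s/, giving /isumipð/.
The consonants /p/, /ð/ cannot be parsed into a legal (C)V(N) syllable (only a nasal (/m/, /n/, or /ŋ/) is licensed in coda position; onsets are limited to one consonant).
Each unlicensed consonant becomes the onset of a new syllable: /p/ → /pi/, /ð/ → /ði/.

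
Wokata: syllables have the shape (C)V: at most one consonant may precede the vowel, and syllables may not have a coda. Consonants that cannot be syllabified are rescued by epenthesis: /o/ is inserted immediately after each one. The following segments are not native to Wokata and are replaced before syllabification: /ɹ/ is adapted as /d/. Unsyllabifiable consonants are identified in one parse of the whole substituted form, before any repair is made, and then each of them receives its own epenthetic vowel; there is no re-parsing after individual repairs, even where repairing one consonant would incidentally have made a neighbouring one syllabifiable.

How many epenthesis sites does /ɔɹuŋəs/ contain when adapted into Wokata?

After substitution the input is /ɔduŋəs/.
The unsyllabifiable consonants are /s/; each receives one epenthetic vowel.

1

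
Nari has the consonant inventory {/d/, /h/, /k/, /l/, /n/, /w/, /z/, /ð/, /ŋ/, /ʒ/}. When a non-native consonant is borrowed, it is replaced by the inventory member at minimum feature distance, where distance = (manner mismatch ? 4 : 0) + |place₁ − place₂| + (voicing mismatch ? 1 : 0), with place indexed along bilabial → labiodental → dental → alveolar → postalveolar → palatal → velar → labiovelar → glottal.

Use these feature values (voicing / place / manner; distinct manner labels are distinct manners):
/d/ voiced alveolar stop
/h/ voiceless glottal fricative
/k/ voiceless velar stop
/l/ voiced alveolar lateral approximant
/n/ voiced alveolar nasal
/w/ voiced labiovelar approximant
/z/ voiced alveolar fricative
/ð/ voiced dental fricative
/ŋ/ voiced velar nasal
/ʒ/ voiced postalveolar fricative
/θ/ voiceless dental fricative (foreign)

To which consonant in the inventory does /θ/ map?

/ð/ is closest: same manner (fricative), place distance 0 (dental→dental), voicing differs (+1); total 1. Next closest is /z/ at distance 2.

ð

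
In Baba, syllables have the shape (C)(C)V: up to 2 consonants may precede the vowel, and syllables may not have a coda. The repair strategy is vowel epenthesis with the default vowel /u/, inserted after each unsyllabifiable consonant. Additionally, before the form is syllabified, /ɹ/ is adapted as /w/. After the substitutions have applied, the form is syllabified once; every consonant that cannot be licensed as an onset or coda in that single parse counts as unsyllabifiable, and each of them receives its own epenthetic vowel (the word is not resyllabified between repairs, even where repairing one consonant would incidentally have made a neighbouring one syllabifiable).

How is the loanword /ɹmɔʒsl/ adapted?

Substitution: /ɹ/ → /w/, giving /wmɔʒsl/.
Under (C)(C)V, the unsyllabifiable consonants are /ʒ/, /s/, /l/ (no codas are permitted; onsets may contain at most 2 consonants).
Each unlicensed consonant becomes the onset of a new syllable: /ʒ/ → /ʒu/, /s/ → /su/, /l/ → /lu/.

wmɔʒusulu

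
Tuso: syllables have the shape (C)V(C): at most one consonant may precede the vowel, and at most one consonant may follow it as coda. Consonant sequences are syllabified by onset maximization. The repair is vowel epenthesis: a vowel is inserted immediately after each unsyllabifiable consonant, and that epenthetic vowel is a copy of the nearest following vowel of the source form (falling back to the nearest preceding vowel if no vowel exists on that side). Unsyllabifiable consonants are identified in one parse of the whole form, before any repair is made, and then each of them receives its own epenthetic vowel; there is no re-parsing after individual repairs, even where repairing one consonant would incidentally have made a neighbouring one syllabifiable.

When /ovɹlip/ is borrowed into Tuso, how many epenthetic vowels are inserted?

1

The unsyllabifiable consonants are /ɹ/; each receives one epenthetic vowel.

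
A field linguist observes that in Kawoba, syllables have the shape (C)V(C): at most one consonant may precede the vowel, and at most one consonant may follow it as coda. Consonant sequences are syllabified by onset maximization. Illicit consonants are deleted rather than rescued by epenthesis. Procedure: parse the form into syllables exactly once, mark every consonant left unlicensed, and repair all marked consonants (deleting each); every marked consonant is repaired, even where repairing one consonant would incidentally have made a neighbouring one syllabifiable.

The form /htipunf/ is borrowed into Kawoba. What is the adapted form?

Under (C)V(C), the unsyllabifiable consonants are /h/, /f/ (at most one coda consonant is licensed; onsets are limited to one consonant).
Deleting the stranded consonants removes /h/, /f/.

tipun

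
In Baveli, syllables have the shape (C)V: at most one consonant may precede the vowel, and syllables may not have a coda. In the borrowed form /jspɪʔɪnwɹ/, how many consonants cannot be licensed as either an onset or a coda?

The consonants /j/, /s/, /n/, /w/, /ɹ/ cannot be parsed into a legal (C)V syllable (no codas are permitted; onsets are limited to one consonant).

5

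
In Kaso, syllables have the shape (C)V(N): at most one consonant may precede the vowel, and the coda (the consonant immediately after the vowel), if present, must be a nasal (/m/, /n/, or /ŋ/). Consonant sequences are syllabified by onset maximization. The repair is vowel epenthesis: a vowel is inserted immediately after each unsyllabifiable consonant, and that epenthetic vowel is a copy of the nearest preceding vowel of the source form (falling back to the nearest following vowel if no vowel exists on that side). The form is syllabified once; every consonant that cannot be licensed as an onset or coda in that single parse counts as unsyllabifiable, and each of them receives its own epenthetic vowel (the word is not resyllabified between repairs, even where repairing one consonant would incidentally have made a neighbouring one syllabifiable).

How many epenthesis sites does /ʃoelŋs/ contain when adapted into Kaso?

3

The unsyllabifiable consonants are /l/, /ŋ/, /s/; each receives one epenthetic vowel.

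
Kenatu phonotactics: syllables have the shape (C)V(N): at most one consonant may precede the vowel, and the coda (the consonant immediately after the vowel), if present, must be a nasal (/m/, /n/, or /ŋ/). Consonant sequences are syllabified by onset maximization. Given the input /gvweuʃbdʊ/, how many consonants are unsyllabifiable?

4

The consonants /g/, /v/, /ʃ/, /b/ cannot be parsed into a legal (C)V(N) syllable (only a nasal (/m/, /n/, or /ŋ/) is licensed in coda position; onsets are limited to one consonant).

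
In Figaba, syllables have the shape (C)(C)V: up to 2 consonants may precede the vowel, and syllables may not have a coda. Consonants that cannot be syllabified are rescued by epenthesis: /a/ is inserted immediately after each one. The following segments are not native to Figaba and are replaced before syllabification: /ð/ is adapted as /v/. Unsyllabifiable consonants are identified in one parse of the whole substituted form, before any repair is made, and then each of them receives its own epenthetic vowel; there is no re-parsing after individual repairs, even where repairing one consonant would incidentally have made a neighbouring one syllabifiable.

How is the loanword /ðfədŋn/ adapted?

Substitution: /ð/ → /v/, giving /vfədŋn/.
Syllabifying with onset maximization leaves /d/, /ŋ/, /n/ stranded (no codas are permitted; onsets may contain at most 2 consonants).
Epenthesis after each stranded consonant: /d/ → /da/, /ŋ/ → /ŋa/, /n/ → /na/.

vfədaŋana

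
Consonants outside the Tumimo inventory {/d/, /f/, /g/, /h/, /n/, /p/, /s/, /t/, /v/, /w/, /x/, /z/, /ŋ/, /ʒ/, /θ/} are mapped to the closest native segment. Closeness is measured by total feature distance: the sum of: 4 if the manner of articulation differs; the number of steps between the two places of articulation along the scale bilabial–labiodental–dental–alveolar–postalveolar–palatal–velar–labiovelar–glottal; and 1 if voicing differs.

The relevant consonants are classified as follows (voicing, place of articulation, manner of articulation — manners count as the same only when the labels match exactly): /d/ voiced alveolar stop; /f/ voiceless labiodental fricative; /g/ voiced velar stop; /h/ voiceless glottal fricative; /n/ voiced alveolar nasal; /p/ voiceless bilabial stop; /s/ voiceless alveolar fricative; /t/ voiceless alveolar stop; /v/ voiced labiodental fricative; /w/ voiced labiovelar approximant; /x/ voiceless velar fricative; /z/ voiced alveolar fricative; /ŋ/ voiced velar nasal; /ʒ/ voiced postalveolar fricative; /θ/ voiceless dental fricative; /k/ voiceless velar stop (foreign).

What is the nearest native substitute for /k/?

/g/ is closest: same manner (stop), place distance 0 (velar→velar), voicing differs (+1); total 1. Next closest is /t/ at distance 3.

g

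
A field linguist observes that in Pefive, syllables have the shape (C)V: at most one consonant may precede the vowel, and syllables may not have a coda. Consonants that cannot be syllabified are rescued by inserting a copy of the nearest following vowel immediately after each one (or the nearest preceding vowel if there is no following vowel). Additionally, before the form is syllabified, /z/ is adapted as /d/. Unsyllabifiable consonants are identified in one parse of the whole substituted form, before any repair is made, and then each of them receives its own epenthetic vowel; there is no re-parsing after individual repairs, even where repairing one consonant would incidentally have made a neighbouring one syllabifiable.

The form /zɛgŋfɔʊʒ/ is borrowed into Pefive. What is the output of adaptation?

Substitution: /z/ → /d/, giving /dɛgŋfɔʊʒ/.
Under (C)V, the unsyllabifiable consonants are /g/, /ŋ/, /ʒ/ (no codas are permitted; onsets are limited to one consonant).
Epenthesis after each stranded consonant: /g/ → /gɔ/, /ŋ/ → /ŋɔ/, /ʒ/ → /ʒʊ/.

dɛgɔŋɔfɔʊʒʊ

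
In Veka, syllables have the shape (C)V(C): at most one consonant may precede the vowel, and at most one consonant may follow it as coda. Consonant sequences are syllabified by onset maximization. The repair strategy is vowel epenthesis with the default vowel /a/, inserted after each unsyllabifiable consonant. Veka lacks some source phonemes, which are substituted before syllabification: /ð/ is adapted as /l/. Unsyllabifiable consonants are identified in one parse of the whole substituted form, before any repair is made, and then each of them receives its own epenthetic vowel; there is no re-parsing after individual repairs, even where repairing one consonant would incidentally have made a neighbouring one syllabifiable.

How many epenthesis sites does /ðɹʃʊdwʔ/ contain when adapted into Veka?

After substitution the input is /lɹʃʊdwʔ/.
The unsyllabifiable consonants are /l/, /ɹ/, /w/, /ʔ/; each receives one epenthetic vowel.

4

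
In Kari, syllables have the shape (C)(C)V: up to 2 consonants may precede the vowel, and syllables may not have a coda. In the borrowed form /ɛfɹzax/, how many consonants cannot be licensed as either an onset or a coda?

2

Under (C)(C)V, the unsyllabifiable consonants are /f/, /x/ (no codas are permitted; onsets may contain at most 2 consonants).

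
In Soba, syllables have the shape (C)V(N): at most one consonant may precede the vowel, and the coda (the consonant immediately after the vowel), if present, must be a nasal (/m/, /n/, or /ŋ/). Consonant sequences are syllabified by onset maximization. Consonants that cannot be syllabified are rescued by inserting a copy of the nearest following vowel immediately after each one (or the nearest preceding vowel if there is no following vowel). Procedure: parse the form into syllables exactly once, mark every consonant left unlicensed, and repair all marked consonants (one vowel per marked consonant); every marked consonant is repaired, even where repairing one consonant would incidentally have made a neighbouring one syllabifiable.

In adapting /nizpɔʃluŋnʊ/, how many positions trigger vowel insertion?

2

The unsyllabifiable consonants are /z/, /ʃ/; each receives one epenthetic vowel.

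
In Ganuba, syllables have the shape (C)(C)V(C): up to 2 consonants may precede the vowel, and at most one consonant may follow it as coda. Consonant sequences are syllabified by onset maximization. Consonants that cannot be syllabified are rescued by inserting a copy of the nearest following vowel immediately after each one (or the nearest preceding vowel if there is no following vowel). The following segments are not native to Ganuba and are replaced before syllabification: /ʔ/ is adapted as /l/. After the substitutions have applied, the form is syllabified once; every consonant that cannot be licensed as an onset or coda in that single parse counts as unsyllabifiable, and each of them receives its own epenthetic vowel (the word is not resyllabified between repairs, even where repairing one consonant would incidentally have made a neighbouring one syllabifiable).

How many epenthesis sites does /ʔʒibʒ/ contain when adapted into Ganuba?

1

After substitution the input is /lʒibʒ/.
The unsyllabifiable consonants are /ʒ/; each receives one epenthetic vowel.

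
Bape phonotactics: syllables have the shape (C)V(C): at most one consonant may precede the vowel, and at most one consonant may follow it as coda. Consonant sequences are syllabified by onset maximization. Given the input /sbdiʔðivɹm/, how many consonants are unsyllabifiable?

Syllabifying with onset maximization leaves /s/, /b/, /ɹ/, /m/ stranded (at most one coda consonant is licensed; onsets are limited to one consonant).

4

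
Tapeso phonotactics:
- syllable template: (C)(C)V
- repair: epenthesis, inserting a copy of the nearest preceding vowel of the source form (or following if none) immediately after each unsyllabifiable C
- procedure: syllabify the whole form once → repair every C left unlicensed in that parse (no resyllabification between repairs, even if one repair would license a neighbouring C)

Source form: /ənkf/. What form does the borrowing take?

Syllabifying with onset maximization leaves /n/, /k/, /f/ stranded (no codas are permitted; onsets may contain at most 2 consonants).
Epenthesis after each stranded consonant: /n/ → /nə/, /k/ → /kə/, /f/ → /fə/.

ənəkəfə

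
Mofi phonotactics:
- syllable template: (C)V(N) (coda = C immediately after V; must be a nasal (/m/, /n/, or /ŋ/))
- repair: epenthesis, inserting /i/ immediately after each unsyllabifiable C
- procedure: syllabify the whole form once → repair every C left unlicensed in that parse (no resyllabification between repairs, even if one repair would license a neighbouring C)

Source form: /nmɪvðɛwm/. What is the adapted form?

nimɪviðɛwimi

Under (C)V(N), the unsyllabifiable consonants are /n/, /v/, /w/, /m/ (only a nasal (/m/, /n/, or /ŋ/) is licensed in coda position; onsets are limited to one consonant).
Inserting the epenthetic vowel yields /n/ → /ni/, /v/ → /vi/, /w/ → /wi/, /m/ → /mi/.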